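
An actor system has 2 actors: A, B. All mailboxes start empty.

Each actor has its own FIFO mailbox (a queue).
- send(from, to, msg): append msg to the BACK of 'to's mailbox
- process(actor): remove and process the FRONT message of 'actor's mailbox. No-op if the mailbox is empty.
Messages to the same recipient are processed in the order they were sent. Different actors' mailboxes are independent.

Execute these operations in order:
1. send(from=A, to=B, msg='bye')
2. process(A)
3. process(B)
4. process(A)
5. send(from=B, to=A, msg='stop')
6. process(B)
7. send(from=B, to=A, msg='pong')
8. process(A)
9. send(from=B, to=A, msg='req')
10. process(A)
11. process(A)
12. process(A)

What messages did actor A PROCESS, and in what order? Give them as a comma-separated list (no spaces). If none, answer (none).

Answer: stop,pong,req

Derivation:
After 1 (send(from=A, to=B, msg='bye')): A:[] B:[bye]
After 2 (process(A)): A:[] B:[bye]
After 3 (process(B)): A:[] B:[]
After 4 (process(A)): A:[] B:[]
After 5 (send(from=B, to=A, msg='stop')): A:[stop] B:[]
After 6 (process(B)): A:[stop] B:[]
After 7 (send(from=B, to=A, msg='pong')): A:[stop,pong] B:[]
After 8 (process(A)): A:[pong] B:[]
After 9 (send(from=B, to=A, msg='req')): A:[pong,req] B:[]
After 10 (process(A)): A:[req] B:[]
After 11 (process(A)): A:[] B:[]
After 12 (process(A)): A:[] B:[]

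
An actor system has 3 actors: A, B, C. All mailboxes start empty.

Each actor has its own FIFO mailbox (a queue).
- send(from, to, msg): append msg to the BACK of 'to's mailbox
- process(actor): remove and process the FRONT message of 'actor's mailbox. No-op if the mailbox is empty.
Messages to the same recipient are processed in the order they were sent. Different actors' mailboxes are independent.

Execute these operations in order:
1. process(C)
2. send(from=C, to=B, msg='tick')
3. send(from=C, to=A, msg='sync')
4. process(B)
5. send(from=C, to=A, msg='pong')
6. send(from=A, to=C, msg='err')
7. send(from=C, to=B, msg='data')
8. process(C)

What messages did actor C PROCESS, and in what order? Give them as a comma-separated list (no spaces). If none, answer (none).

Answer: err

Derivation:
After 1 (process(C)): A:[] B:[] C:[]
After 2 (send(from=C, to=B, msg='tick')): A:[] B:[tick] C:[]
After 3 (send(from=C, to=A, msg='sync')): A:[sync] B:[tick] C:[]
After 4 (process(B)): A:[sync] B:[] C:[]
After 5 (send(from=C, to=A, msg='pong')): A:[sync,pong] B:[] C:[]
After 6 (send(from=A, to=C, msg='err')): A:[sync,pong] B:[] C:[err]
After 7 (send(from=C, to=B, msg='data')): A:[sync,pong] B:[data] C:[err]
After 8 (process(C)): A:[sync,pong] B:[data] C:[]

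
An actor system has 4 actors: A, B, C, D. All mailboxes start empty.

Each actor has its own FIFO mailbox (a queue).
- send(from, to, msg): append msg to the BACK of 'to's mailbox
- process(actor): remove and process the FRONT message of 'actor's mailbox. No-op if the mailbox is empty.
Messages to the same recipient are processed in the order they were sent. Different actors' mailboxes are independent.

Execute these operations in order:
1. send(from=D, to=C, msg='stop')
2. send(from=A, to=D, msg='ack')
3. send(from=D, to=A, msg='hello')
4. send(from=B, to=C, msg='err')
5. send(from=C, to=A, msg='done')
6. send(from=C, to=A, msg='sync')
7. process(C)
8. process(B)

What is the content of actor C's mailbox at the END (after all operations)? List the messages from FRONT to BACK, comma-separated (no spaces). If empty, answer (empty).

Answer: err

Derivation:
After 1 (send(from=D, to=C, msg='stop')): A:[] B:[] C:[stop] D:[]
After 2 (send(from=A, to=D, msg='ack')): A:[] B:[] C:[stop] D:[ack]
After 3 (send(from=D, to=A, msg='hello')): A:[hello] B:[] C:[stop] D:[ack]
After 4 (send(from=B, to=C, msg='err')): A:[hello] B:[] C:[stop,err] D:[ack]
After 5 (send(from=C, to=A, msg='done')): A:[hello,done] B:[] C:[stop,err] D:[ack]
After 6 (send(from=C, to=A, msg='sync')): A:[hello,done,sync] B:[] C:[stop,err] D:[ack]
After 7 (process(C)): A:[hello,done,sync] B:[] C:[err] D:[ack]
After 8 (process(B)): A:[hello,done,sync] B:[] C:[err] D:[ack]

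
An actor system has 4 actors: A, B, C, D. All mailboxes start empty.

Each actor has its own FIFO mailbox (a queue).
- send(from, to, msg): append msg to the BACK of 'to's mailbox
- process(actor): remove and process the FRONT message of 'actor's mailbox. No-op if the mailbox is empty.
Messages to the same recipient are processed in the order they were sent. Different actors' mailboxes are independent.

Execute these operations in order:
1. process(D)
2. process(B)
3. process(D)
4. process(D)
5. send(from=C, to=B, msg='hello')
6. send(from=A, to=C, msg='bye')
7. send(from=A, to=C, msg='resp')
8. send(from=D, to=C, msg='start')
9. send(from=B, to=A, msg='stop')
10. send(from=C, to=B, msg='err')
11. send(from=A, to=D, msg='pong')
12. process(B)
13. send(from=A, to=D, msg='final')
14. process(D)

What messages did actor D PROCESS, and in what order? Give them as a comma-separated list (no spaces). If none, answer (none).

Answer: pong

Derivation:
After 1 (process(D)): A:[] B:[] C:[] D:[]
After 2 (process(B)): A:[] B:[] C:[] D:[]
After 3 (process(D)): A:[] B:[] C:[] D:[]
After 4 (process(D)): A:[] B:[] C:[] D:[]
After 5 (send(from=C, to=B, msg='hello')): A:[] B:[hello] C:[] D:[]
After 6 (send(from=A, to=C, msg='bye')): A:[] B:[hello] C:[bye] D:[]
After 7 (send(from=A, to=C, msg='resp')): A:[] B:[hello] C:[bye,resp] D:[]
After 8 (send(from=D, to=C, msg='start')): A:[] B:[hello] C:[bye,resp,start] D:[]
After 9 (send(from=B, to=A, msg='stop')): A:[stop] B:[hello] C:[bye,resp,start] D:[]
After 10 (send(from=C, to=B, msg='err')): A:[stop] B:[hello,err] C:[bye,resp,start] D:[]
After 11 (send(from=A, to=D, msg='pong')): A:[stop] B:[hello,err] C:[bye,resp,start] D:[pong]
After 12 (process(B)): A:[stop] B:[err] C:[bye,resp,start] D:[pong]
After 13 (send(from=A, to=D, msg='final')): A:[stop] B:[err] C:[bye,resp,start] D:[pong,final]
After 14 (process(D)): A:[stop] B:[err] C:[bye,resp,start] D:[final]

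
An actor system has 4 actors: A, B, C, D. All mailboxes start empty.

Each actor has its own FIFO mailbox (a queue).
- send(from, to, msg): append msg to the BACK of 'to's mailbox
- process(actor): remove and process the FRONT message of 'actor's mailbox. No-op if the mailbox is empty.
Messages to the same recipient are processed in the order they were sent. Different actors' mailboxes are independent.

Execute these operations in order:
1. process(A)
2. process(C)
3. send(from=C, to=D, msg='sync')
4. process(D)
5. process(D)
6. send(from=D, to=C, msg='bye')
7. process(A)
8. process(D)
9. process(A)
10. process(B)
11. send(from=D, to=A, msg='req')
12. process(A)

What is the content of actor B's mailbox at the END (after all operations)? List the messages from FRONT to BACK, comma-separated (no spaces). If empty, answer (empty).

Answer: (empty)

Derivation:
After 1 (process(A)): A:[] B:[] C:[] D:[]
After 2 (process(C)): A:[] B:[] C:[] D:[]
After 3 (send(from=C, to=D, msg='sync')): A:[] B:[] C:[] D:[sync]
After 4 (process(D)): A:[] B:[] C:[] D:[]
After 5 (process(D)): A:[] B:[] C:[] D:[]
After 6 (send(from=D, to=C, msg='bye')): A:[] B:[] C:[bye] D:[]
After 7 (process(A)): A:[] B:[] C:[bye] D:[]
After 8 (process(D)): A:[] B:[] C:[bye] D:[]
After 9 (process(A)): A:[] B:[] C:[bye] D:[]
After 10 (process(B)): A:[] B:[] C:[bye] D:[]
After 11 (send(from=D, to=A, msg='req')): A:[req] B:[] C:[bye] D:[]
After 12 (process(A)): A:[] B:[] C:[bye] D:[]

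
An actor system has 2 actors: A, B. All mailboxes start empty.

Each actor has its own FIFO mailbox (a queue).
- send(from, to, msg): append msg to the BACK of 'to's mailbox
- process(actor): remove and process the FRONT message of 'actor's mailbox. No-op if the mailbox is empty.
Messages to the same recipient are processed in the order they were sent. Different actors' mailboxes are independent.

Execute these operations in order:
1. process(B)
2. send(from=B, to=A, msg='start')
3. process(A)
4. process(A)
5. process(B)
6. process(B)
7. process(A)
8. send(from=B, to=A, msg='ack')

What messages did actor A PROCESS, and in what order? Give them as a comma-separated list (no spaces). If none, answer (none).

After 1 (process(B)): A:[] B:[]
After 2 (send(from=B, to=A, msg='start')): A:[start] B:[]
After 3 (process(A)): A:[] B:[]
After 4 (process(A)): A:[] B:[]
After 5 (process(B)): A:[] B:[]
After 6 (process(B)): A:[] B:[]
After 7 (process(A)): A:[] B:[]
After 8 (send(from=B, to=A, msg='ack')): A:[ack] B:[]

Answer: start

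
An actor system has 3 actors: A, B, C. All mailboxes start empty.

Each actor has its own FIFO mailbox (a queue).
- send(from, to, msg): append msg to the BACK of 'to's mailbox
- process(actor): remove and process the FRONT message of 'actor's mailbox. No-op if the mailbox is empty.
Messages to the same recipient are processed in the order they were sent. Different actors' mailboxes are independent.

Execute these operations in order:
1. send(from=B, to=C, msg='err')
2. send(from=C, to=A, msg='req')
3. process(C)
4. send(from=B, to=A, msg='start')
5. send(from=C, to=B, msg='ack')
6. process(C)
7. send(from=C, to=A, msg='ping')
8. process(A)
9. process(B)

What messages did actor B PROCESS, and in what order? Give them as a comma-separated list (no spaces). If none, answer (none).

Answer: ack

Derivation:
After 1 (send(from=B, to=C, msg='err')): A:[] B:[] C:[err]
After 2 (send(from=C, to=A, msg='req')): A:[req] B:[] C:[err]
After 3 (process(C)): A:[req] B:[] C:[]
After 4 (send(from=B, to=A, msg='start')): A:[req,start] B:[] C:[]
After 5 (send(from=C, to=B, msg='ack')): A:[req,start] B:[ack] C:[]
After 6 (process(C)): A:[req,start] B:[ack] C:[]
After 7 (send(from=C, to=A, msg='ping')): A:[req,start,ping] B:[ack] C:[]
After 8 (process(A)): A:[start,ping] B:[ack] C:[]
After 9 (process(B)): A:[start,ping] B:[] C:[]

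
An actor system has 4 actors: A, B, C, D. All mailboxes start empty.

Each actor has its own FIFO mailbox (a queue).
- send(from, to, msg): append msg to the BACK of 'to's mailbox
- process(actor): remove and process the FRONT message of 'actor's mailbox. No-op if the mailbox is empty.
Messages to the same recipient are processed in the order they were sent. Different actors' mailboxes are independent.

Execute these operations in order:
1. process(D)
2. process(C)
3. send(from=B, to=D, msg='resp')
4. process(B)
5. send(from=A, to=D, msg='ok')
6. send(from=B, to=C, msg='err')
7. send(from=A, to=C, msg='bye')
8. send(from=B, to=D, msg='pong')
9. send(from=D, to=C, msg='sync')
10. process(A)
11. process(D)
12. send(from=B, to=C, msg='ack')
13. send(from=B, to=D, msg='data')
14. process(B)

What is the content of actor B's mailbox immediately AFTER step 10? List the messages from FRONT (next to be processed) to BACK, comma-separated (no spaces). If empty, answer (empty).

After 1 (process(D)): A:[] B:[] C:[] D:[]
After 2 (process(C)): A:[] B:[] C:[] D:[]
After 3 (send(from=B, to=D, msg='resp')): A:[] B:[] C:[] D:[resp]
After 4 (process(B)): A:[] B:[] C:[] D:[resp]
After 5 (send(from=A, to=D, msg='ok')): A:[] B:[] C:[] D:[resp,ok]
After 6 (send(from=B, to=C, msg='err')): A:[] B:[] C:[err] D:[resp,ok]
After 7 (send(from=A, to=C, msg='bye')): A:[] B:[] C:[err,bye] D:[resp,ok]
After 8 (send(from=B, to=D, msg='pong')): A:[] B:[] C:[err,bye] D:[resp,ok,pong]
After 9 (send(from=D, to=C, msg='sync')): A:[] B:[] C:[err,bye,sync] D:[resp,ok,pong]
After 10 (process(A)): A:[] B:[] C:[err,bye,sync] D:[resp,ok,pong]

(empty)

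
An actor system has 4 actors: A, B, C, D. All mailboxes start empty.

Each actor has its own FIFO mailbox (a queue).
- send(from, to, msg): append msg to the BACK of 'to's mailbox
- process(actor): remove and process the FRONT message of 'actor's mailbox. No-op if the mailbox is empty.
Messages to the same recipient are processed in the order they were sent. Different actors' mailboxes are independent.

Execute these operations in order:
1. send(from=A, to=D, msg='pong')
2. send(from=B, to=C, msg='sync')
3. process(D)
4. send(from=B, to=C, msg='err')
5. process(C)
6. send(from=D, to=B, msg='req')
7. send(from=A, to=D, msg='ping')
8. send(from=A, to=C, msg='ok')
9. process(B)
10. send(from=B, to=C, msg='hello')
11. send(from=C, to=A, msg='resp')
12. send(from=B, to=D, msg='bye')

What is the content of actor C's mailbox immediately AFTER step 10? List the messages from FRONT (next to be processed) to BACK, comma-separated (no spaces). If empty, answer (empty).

After 1 (send(from=A, to=D, msg='pong')): A:[] B:[] C:[] D:[pong]
After 2 (send(from=B, to=C, msg='sync')): A:[] B:[] C:[sync] D:[pong]
After 3 (process(D)): A:[] B:[] C:[sync] D:[]
After 4 (send(from=B, to=C, msg='err')): A:[] B:[] C:[sync,err] D:[]
After 5 (process(C)): A:[] B:[] C:[err] D:[]
After 6 (send(from=D, to=B, msg='req')): A:[] B:[req] C:[err] D:[]
After 7 (send(from=A, to=D, msg='ping')): A:[] B:[req] C:[err] D:[ping]
After 8 (send(from=A, to=C, msg='ok')): A:[] B:[req] C:[err,ok] D:[ping]
After 9 (process(B)): A:[] B:[] C:[err,ok] D:[ping]
After 10 (send(from=B, to=C, msg='hello')): A:[] B:[] C:[err,ok,hello] D:[ping]

err,ok,hello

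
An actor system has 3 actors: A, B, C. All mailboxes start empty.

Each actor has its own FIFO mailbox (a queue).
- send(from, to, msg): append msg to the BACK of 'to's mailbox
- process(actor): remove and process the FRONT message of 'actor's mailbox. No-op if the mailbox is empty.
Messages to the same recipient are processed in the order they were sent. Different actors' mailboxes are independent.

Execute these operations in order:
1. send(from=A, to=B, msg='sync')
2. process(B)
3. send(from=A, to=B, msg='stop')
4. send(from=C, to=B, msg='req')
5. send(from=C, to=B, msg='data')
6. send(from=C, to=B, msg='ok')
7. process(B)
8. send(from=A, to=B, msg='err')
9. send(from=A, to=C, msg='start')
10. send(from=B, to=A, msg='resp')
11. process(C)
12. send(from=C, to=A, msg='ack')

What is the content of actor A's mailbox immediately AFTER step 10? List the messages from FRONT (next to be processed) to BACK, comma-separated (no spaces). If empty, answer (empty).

After 1 (send(from=A, to=B, msg='sync')): A:[] B:[sync] C:[]
After 2 (process(B)): A:[] B:[] C:[]
After 3 (send(from=A, to=B, msg='stop')): A:[] B:[stop] C:[]
After 4 (send(from=C, to=B, msg='req')): A:[] B:[stop,req] C:[]
After 5 (send(from=C, to=B, msg='data')): A:[] B:[stop,req,data] C:[]
After 6 (send(from=C, to=B, msg='ok')): A:[] B:[stop,req,data,ok] C:[]
After 7 (process(B)): A:[] B:[req,data,ok] C:[]
After 8 (send(from=A, to=B, msg='err')): A:[] B:[req,data,ok,err] C:[]
After 9 (send(from=A, to=C, msg='start')): A:[] B:[req,data,ok,err] C:[start]
After 10 (send(from=B, to=A, msg='resp')): A:[resp] B:[req,data,ok,err] C:[start]

resp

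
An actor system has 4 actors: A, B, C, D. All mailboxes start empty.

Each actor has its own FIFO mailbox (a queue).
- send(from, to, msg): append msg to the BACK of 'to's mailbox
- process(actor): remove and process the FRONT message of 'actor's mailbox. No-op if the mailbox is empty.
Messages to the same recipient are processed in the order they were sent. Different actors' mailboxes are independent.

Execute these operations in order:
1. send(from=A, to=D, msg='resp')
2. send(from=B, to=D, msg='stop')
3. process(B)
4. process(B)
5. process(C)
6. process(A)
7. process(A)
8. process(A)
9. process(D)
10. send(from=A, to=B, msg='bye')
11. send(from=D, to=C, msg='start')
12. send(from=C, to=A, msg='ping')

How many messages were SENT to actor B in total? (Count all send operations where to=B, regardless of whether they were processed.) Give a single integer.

After 1 (send(from=A, to=D, msg='resp')): A:[] B:[] C:[] D:[resp]
After 2 (send(from=B, to=D, msg='stop')): A:[] B:[] C:[] D:[resp,stop]
After 3 (process(B)): A:[] B:[] C:[] D:[resp,stop]
After 4 (process(B)): A:[] B:[] C:[] D:[resp,stop]
After 5 (process(C)): A:[] B:[] C:[] D:[resp,stop]
After 6 (process(A)): A:[] B:[] C:[] D:[resp,stop]
After 7 (process(A)): A:[] B:[] C:[] D:[resp,stop]
After 8 (process(A)): A:[] B:[] C:[] D:[resp,stop]
After 9 (process(D)): A:[] B:[] C:[] D:[stop]
After 10 (send(from=A, to=B, msg='bye')): A:[] B:[bye] C:[] D:[stop]
After 11 (send(from=D, to=C, msg='start')): A:[] B:[bye] C:[start] D:[stop]
After 12 (send(from=C, to=A, msg='ping')): A:[ping] B:[bye] C:[start] D:[stop]

Answer: 1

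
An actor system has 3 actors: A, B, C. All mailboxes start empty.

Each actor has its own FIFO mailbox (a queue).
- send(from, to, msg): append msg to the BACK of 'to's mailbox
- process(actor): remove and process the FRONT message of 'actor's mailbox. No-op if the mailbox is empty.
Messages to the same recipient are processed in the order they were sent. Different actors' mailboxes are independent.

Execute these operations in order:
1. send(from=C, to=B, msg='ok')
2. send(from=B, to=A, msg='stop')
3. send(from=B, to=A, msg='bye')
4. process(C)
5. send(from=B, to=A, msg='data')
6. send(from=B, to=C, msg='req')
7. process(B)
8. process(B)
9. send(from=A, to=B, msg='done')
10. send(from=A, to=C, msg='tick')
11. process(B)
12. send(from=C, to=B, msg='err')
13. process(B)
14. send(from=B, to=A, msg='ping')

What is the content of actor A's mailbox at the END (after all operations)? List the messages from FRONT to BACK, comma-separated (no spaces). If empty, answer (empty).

After 1 (send(from=C, to=B, msg='ok')): A:[] B:[ok] C:[]
After 2 (send(from=B, to=A, msg='stop')): A:[stop] B:[ok] C:[]
After 3 (send(from=B, to=A, msg='bye')): A:[stop,bye] B:[ok] C:[]
After 4 (process(C)): A:[stop,bye] B:[ok] C:[]
After 5 (send(from=B, to=A, msg='data')): A:[stop,bye,data] B:[ok] C:[]
After 6 (send(from=B, to=C, msg='req')): A:[stop,bye,data] B:[ok] C:[req]
After 7 (process(B)): A:[stop,bye,data] B:[] C:[req]
After 8 (process(B)): A:[stop,bye,data] B:[] C:[req]
After 9 (send(from=A, to=B, msg='done')): A:[stop,bye,data] B:[done] C:[req]
After 10 (send(from=A, to=C, msg='tick')): A:[stop,bye,data] B:[done] C:[req,tick]
After 11 (process(B)): A:[stop,bye,data] B:[] C:[req,tick]
After 12 (send(from=C, to=B, msg='err')): A:[stop,bye,data] B:[err] C:[req,tick]
After 13 (process(B)): A:[stop,bye,data] B:[] C:[req,tick]
After 14 (send(from=B, to=A, msg='ping')): A:[stop,bye,data,ping] B:[] C:[req,tick]

Answer: stop,bye,data,ping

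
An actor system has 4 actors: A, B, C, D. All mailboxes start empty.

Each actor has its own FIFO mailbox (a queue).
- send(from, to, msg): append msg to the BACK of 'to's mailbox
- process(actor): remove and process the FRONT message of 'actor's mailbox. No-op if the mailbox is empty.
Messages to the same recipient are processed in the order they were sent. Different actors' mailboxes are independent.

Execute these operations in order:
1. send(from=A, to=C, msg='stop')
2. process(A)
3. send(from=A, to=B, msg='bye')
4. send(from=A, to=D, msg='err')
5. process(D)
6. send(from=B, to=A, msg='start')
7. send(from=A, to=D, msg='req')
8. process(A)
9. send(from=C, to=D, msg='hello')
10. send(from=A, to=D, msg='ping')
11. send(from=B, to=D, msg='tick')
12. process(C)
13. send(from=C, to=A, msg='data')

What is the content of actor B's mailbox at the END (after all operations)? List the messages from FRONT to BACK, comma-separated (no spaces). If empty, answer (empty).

Answer: bye

Derivation:
After 1 (send(from=A, to=C, msg='stop')): A:[] B:[] C:[stop] D:[]
After 2 (process(A)): A:[] B:[] C:[stop] D:[]
After 3 (send(from=A, to=B, msg='bye')): A:[] B:[bye] C:[stop] D:[]
After 4 (send(from=A, to=D, msg='err')): A:[] B:[bye] C:[stop] D:[err]
After 5 (process(D)): A:[] B:[bye] C:[stop] D:[]
After 6 (send(from=B, to=A, msg='start')): A:[start] B:[bye] C:[stop] D:[]
After 7 (send(from=A, to=D, msg='req')): A:[start] B:[bye] C:[stop] D:[req]
After 8 (process(A)): A:[] B:[bye] C:[stop] D:[req]
After 9 (send(from=C, to=D, msg='hello')): A:[] B:[bye] C:[stop] D:[req,hello]
After 10 (send(from=A, to=D, msg='ping')): A:[] B:[bye] C:[stop] D:[req,hello,ping]
After 11 (send(from=B, to=D, msg='tick')): A:[] B:[bye] C:[stop] D:[req,hello,ping,tick]
After 12 (process(C)): A:[] B:[bye] C:[] D:[req,hello,ping,tick]
After 13 (send(from=C, to=A, msg='data')): A:[data] B:[bye] C:[] D:[req,hello,ping,tick]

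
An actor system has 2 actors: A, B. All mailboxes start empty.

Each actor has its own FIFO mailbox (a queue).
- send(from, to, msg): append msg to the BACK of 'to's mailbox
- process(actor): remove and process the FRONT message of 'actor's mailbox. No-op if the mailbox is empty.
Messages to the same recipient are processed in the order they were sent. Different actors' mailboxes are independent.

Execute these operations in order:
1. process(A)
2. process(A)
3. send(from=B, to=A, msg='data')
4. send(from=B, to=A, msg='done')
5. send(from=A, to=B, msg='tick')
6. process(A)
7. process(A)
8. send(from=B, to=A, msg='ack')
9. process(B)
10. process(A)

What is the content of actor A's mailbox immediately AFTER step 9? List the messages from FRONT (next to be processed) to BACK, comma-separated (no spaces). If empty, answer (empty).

After 1 (process(A)): A:[] B:[]
After 2 (process(A)): A:[] B:[]
After 3 (send(from=B, to=A, msg='data')): A:[data] B:[]
After 4 (send(from=B, to=A, msg='done')): A:[data,done] B:[]
After 5 (send(from=A, to=B, msg='tick')): A:[data,done] B:[tick]
After 6 (process(A)): A:[done] B:[tick]
After 7 (process(A)): A:[] B:[tick]
After 8 (send(from=B, to=A, msg='ack')): A:[ack] B:[tick]
After 9 (process(B)): A:[ack] B:[]

ack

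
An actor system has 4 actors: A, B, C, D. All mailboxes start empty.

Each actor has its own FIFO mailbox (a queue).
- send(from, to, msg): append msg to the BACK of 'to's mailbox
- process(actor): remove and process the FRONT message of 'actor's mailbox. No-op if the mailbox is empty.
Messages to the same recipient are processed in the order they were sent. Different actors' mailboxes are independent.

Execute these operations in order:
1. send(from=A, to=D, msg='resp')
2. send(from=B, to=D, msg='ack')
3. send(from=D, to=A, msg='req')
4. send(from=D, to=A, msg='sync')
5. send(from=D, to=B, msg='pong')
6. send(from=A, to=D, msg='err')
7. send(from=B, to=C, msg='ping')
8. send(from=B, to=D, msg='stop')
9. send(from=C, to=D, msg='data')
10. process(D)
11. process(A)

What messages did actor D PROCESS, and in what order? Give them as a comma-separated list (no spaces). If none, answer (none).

Answer: resp

Derivation:
After 1 (send(from=A, to=D, msg='resp')): A:[] B:[] C:[] D:[resp]
After 2 (send(from=B, to=D, msg='ack')): A:[] B:[] C:[] D:[resp,ack]
After 3 (send(from=D, to=A, msg='req')): A:[req] B:[] C:[] D:[resp,ack]
After 4 (send(from=D, to=A, msg='sync')): A:[req,sync] B:[] C:[] D:[resp,ack]
After 5 (send(from=D, to=B, msg='pong')): A:[req,sync] B:[pong] C:[] D:[resp,ack]
After 6 (send(from=A, to=D, msg='err')): A:[req,sync] B:[pong] C:[] D:[resp,ack,err]
After 7 (send(from=B, to=C, msg='ping')): A:[req,sync] B:[pong] C:[ping] D:[resp,ack,err]
After 8 (send(from=B, to=D, msg='stop')): A:[req,sync] B:[pong] C:[ping] D:[resp,ack,err,stop]
After 9 (send(from=C, to=D, msg='data')): A:[req,sync] B:[pong] C:[ping] D:[resp,ack,err,stop,data]
After 10 (process(D)): A:[req,sync] B:[pong] C:[ping] D:[ack,err,stop,data]
After 11 (process(A)): A:[sync] B:[pong] C:[ping] D:[ack,err,stop,data]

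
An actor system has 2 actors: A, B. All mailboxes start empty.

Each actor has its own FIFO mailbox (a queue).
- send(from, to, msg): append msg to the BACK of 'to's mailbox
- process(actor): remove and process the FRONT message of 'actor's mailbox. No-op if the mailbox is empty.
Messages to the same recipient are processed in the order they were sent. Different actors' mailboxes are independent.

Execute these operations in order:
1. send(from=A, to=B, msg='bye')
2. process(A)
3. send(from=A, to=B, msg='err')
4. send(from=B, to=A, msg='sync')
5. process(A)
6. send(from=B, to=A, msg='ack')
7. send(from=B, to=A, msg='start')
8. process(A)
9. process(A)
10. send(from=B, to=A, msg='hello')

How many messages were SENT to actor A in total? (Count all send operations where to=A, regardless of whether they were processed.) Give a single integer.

After 1 (send(from=A, to=B, msg='bye')): A:[] B:[bye]
After 2 (process(A)): A:[] B:[bye]
After 3 (send(from=A, to=B, msg='err')): A:[] B:[bye,err]
After 4 (send(from=B, to=A, msg='sync')): A:[sync] B:[bye,err]
After 5 (process(A)): A:[] B:[bye,err]
After 6 (send(from=B, to=A, msg='ack')): A:[ack] B:[bye,err]
After 7 (send(from=B, to=A, msg='start')): A:[ack,start] B:[bye,err]
After 8 (process(A)): A:[start] B:[bye,err]
After 9 (process(A)): A:[] B:[bye,err]
After 10 (send(from=B, to=A, msg='hello')): A:[hello] B:[bye,err]

Answer: 4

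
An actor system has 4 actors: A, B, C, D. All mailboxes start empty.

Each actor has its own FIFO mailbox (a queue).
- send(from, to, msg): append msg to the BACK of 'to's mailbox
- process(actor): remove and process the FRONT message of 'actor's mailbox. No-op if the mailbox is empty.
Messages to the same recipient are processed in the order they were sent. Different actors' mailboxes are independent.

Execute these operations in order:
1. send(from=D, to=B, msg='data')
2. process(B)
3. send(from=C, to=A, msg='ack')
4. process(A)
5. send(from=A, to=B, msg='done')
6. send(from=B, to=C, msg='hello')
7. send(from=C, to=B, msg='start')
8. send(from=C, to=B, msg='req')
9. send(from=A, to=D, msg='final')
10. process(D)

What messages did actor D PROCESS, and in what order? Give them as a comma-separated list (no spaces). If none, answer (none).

Answer: final

Derivation:
After 1 (send(from=D, to=B, msg='data')): A:[] B:[data] C:[] D:[]
After 2 (process(B)): A:[] B:[] C:[] D:[]
After 3 (send(from=C, to=A, msg='ack')): A:[ack] B:[] C:[] D:[]
After 4 (process(A)): A:[] B:[] C:[] D:[]
After 5 (send(from=A, to=B, msg='done')): A:[] B:[done] C:[] D:[]
After 6 (send(from=B, to=C, msg='hello')): A:[] B:[done] C:[hello] D:[]
After 7 (send(from=C, to=B, msg='start')): A:[] B:[done,start] C:[hello] D:[]
After 8 (send(from=C, to=B, msg='req')): A:[] B:[done,start,req] C:[hello] D:[]
After 9 (send(from=A, to=D, msg='final')): A:[] B:[done,start,req] C:[hello] D:[final]
After 10 (process(D)): A:[] B:[done,start,req] C:[hello] D:[]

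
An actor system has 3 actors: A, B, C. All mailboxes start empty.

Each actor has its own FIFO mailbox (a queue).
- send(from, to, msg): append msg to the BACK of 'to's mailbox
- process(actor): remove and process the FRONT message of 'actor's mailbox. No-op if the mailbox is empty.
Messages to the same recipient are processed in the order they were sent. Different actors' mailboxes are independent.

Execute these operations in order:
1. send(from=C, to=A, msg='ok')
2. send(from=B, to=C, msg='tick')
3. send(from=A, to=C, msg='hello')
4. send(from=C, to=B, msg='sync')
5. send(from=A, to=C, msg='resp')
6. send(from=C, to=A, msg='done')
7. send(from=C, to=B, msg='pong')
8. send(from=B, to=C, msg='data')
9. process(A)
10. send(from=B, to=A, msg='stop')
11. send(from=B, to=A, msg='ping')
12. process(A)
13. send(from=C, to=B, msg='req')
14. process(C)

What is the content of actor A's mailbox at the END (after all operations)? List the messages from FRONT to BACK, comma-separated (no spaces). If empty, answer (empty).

After 1 (send(from=C, to=A, msg='ok')): A:[ok] B:[] C:[]
After 2 (send(from=B, to=C, msg='tick')): A:[ok] B:[] C:[tick]
After 3 (send(from=A, to=C, msg='hello')): A:[ok] B:[] C:[tick,hello]
After 4 (send(from=C, to=B, msg='sync')): A:[ok] B:[sync] C:[tick,hello]
After 5 (send(from=A, to=C, msg='resp')): A:[ok] B:[sync] C:[tick,hello,resp]
After 6 (send(from=C, to=A, msg='done')): A:[ok,done] B:[sync] C:[tick,hello,resp]
After 7 (send(from=C, to=B, msg='pong')): A:[ok,done] B:[sync,pong] C:[tick,hello,resp]
After 8 (send(from=B, to=C, msg='data')): A:[ok,done] B:[sync,pong] C:[tick,hello,resp,data]
After 9 (process(A)): A:[done] B:[sync,pong] C:[tick,hello,resp,data]
After 10 (send(from=B, to=A, msg='stop')): A:[done,stop] B:[sync,pong] C:[tick,hello,resp,data]
After 11 (send(from=B, to=A, msg='ping')): A:[done,stop,ping] B:[sync,pong] C:[tick,hello,resp,data]
After 12 (process(A)): A:[stop,ping] B:[sync,pong] C:[tick,hello,resp,data]
After 13 (send(from=C, to=B, msg='req')): A:[stop,ping] B:[sync,pong,req] C:[tick,hello,resp,data]
After 14 (process(C)): A:[stop,ping] B:[sync,pong,req] C:[hello,resp,data]

Answer: stop,ping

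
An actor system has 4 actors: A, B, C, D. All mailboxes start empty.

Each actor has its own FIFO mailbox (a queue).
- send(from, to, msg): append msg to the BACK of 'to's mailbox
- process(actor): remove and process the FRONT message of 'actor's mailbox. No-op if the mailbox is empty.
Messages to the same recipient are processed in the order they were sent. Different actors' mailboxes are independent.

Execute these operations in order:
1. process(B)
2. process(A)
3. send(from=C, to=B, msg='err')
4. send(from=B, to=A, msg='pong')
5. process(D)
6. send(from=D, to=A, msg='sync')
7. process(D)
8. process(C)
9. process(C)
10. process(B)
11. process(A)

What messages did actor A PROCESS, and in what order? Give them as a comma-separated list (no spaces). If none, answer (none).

After 1 (process(B)): A:[] B:[] C:[] D:[]
After 2 (process(A)): A:[] B:[] C:[] D:[]
After 3 (send(from=C, to=B, msg='err')): A:[] B:[err] C:[] D:[]
After 4 (send(from=B, to=A, msg='pong')): A:[pong] B:[err] C:[] D:[]
After 5 (process(D)): A:[pong] B:[err] C:[] D:[]
After 6 (send(from=D, to=A, msg='sync')): A:[pong,sync] B:[err] C:[] D:[]
After 7 (process(D)): A:[pong,sync] B:[err] C:[] D:[]
After 8 (process(C)): A:[pong,sync] B:[err] C:[] D:[]
After 9 (process(C)): A:[pong,sync] B:[err] C:[] D:[]
After 10 (process(B)): A:[pong,sync] B:[] C:[] D:[]
After 11 (process(A)): A:[sync] B:[] C:[] D:[]

Answer: pong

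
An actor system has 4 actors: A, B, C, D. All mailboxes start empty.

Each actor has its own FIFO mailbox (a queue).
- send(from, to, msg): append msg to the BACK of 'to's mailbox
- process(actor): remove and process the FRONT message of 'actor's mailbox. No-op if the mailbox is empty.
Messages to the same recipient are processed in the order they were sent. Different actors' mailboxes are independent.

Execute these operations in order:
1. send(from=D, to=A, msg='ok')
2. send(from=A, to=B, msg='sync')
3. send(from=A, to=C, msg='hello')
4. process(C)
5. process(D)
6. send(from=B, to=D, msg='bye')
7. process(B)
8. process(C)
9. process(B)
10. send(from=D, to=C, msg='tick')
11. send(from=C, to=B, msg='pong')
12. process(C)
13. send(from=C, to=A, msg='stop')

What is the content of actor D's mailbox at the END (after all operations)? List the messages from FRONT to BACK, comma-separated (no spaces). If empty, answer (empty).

After 1 (send(from=D, to=A, msg='ok')): A:[ok] B:[] C:[] D:[]
After 2 (send(from=A, to=B, msg='sync')): A:[ok] B:[sync] C:[] D:[]
After 3 (send(from=A, to=C, msg='hello')): A:[ok] B:[sync] C:[hello] D:[]
After 4 (process(C)): A:[ok] B:[sync] C:[] D:[]
After 5 (process(D)): A:[ok] B:[sync] C:[] D:[]
After 6 (send(from=B, to=D, msg='bye')): A:[ok] B:[sync] C:[] D:[bye]
After 7 (process(B)): A:[ok] B:[] C:[] D:[bye]
After 8 (process(C)): A:[ok] B:[] C:[] D:[bye]
After 9 (process(B)): A:[ok] B:[] C:[] D:[bye]
After 10 (send(from=D, to=C, msg='tick')): A:[ok] B:[] C:[tick] D:[bye]
After 11 (send(from=C, to=B, msg='pong')): A:[ok] B:[pong] C:[tick] D:[bye]
After 12 (process(C)): A:[ok] B:[pong] C:[] D:[bye]
After 13 (send(from=C, to=A, msg='stop')): A:[ok,stop] B:[pong] C:[] D:[bye]

Answer: bye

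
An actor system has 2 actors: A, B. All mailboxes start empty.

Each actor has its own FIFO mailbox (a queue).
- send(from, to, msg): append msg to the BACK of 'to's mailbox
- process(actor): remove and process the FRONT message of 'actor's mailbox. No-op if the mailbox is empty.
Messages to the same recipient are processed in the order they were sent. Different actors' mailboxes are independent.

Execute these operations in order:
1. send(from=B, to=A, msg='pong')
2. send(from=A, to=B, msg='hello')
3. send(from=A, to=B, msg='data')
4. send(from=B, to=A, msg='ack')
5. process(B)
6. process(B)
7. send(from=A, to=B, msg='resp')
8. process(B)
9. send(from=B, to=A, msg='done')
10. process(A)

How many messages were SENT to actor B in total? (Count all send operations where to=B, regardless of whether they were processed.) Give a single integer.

Answer: 3

Derivation:
After 1 (send(from=B, to=A, msg='pong')): A:[pong] B:[]
After 2 (send(from=A, to=B, msg='hello')): A:[pong] B:[hello]
After 3 (send(from=A, to=B, msg='data')): A:[pong] B:[hello,data]
After 4 (send(from=B, to=A, msg='ack')): A:[pong,ack] B:[hello,data]
After 5 (process(B)): A:[pong,ack] B:[data]
After 6 (process(B)): A:[pong,ack] B:[]
After 7 (send(from=A, to=B, msg='resp')): A:[pong,ack] B:[resp]
After 8 (process(B)): A:[pong,ack] B:[]
After 9 (send(from=B, to=A, msg='done')): A:[pong,ack,done] B:[]
After 10 (process(A)): A:[ack,done] B:[]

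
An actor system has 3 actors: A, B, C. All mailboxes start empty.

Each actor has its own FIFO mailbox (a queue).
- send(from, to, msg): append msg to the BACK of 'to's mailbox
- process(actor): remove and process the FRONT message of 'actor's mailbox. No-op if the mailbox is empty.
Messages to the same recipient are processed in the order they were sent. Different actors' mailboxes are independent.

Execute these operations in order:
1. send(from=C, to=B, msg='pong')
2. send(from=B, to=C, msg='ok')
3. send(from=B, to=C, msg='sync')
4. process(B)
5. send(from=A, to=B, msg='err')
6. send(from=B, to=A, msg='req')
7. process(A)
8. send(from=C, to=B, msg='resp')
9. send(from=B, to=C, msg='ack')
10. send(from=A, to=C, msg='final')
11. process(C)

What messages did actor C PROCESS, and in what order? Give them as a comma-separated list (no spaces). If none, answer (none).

After 1 (send(from=C, to=B, msg='pong')): A:[] B:[pong] C:[]
After 2 (send(from=B, to=C, msg='ok')): A:[] B:[pong] C:[ok]
After 3 (send(from=B, to=C, msg='sync')): A:[] B:[pong] C:[ok,sync]
After 4 (process(B)): A:[] B:[] C:[ok,sync]
After 5 (send(from=A, to=B, msg='err')): A:[] B:[err] C:[ok,sync]
After 6 (send(from=B, to=A, msg='req')): A:[req] B:[err] C:[ok,sync]
After 7 (process(A)): A:[] B:[err] C:[ok,sync]
After 8 (send(from=C, to=B, msg='resp')): A:[] B:[err,resp] C:[ok,sync]
After 9 (send(from=B, to=C, msg='ack')): A:[] B:[err,resp] C:[ok,sync,ack]
After 10 (send(from=A, to=C, msg='final')): A:[] B:[err,resp] C:[ok,sync,ack,final]
After 11 (process(C)): A:[] B:[err,resp] C:[sync,ack,final]

Answer: ok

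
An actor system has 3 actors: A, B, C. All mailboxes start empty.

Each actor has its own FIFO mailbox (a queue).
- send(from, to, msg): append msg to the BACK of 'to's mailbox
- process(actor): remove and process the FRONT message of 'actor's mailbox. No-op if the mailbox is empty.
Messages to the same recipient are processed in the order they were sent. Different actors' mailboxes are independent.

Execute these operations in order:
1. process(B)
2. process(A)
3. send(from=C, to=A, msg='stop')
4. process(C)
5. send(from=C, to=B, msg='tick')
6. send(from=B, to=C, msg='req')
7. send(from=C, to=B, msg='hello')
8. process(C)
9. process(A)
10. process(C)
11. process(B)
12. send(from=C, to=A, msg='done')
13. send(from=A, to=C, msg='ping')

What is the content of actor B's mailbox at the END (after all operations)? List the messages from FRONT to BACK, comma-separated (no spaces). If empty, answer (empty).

After 1 (process(B)): A:[] B:[] C:[]
After 2 (process(A)): A:[] B:[] C:[]
After 3 (send(from=C, to=A, msg='stop')): A:[stop] B:[] C:[]
After 4 (process(C)): A:[stop] B:[] C:[]
After 5 (send(from=C, to=B, msg='tick')): A:[stop] B:[tick] C:[]
After 6 (send(from=B, to=C, msg='req')): A:[stop] B:[tick] C:[req]
After 7 (send(from=C, to=B, msg='hello')): A:[stop] B:[tick,hello] C:[req]
After 8 (process(C)): A:[stop] B:[tick,hello] C:[]
After 9 (process(A)): A:[] B:[tick,hello] C:[]
After 10 (process(C)): A:[] B:[tick,hello] C:[]
After 11 (process(B)): A:[] B:[hello] C:[]
After 12 (send(from=C, to=A, msg='done')): A:[done] B:[hello] C:[]
After 13 (send(from=A, to=C, msg='ping')): A:[done] B:[hello] C:[ping]

Answer: hello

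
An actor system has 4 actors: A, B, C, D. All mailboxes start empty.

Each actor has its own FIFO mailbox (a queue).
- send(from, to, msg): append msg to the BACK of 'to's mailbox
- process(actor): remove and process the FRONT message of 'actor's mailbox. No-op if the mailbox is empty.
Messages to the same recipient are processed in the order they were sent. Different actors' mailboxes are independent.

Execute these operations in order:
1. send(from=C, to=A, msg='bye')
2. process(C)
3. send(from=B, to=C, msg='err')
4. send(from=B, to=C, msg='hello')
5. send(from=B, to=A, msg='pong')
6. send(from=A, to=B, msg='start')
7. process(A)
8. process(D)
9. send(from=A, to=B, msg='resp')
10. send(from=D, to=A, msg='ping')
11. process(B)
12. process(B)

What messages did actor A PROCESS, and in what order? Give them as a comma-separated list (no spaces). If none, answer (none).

After 1 (send(from=C, to=A, msg='bye')): A:[bye] B:[] C:[] D:[]
After 2 (process(C)): A:[bye] B:[] C:[] D:[]
After 3 (send(from=B, to=C, msg='err')): A:[bye] B:[] C:[err] D:[]
After 4 (send(from=B, to=C, msg='hello')): A:[bye] B:[] C:[err,hello] D:[]
After 5 (send(from=B, to=A, msg='pong')): A:[bye,pong] B:[] C:[err,hello] D:[]
After 6 (send(from=A, to=B, msg='start')): A:[bye,pong] B:[start] C:[err,hello] D:[]
After 7 (process(A)): A:[pong] B:[start] C:[err,hello] D:[]
After 8 (process(D)): A:[pong] B:[start] C:[err,hello] D:[]
After 9 (send(from=A, to=B, msg='resp')): A:[pong] B:[start,resp] C:[err,hello] D:[]
After 10 (send(from=D, to=A, msg='ping')): A:[pong,ping] B:[start,resp] C:[err,hello] D:[]
After 11 (process(B)): A:[pong,ping] B:[resp] C:[err,hello] D:[]
After 12 (process(B)): A:[pong,ping] B:[] C:[err,hello] D:[]

Answer: bye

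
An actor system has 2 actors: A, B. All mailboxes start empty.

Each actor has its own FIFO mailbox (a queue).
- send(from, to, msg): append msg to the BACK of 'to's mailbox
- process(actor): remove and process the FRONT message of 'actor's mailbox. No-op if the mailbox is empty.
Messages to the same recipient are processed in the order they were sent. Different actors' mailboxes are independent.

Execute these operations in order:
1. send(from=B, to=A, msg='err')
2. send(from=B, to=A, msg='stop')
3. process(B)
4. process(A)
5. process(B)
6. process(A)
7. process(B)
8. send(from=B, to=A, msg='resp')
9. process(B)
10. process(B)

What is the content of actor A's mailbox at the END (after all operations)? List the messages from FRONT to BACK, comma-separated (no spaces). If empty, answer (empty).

After 1 (send(from=B, to=A, msg='err')): A:[err] B:[]
After 2 (send(from=B, to=A, msg='stop')): A:[err,stop] B:[]
After 3 (process(B)): A:[err,stop] B:[]
After 4 (process(A)): A:[stop] B:[]
After 5 (process(B)): A:[stop] B:[]
After 6 (process(A)): A:[] B:[]
After 7 (process(B)): A:[] B:[]
After 8 (send(from=B, to=A, msg='resp')): A:[resp] B:[]
After 9 (process(B)): A:[resp] B:[]
After 10 (process(B)): A:[resp] B:[]

Answer: resp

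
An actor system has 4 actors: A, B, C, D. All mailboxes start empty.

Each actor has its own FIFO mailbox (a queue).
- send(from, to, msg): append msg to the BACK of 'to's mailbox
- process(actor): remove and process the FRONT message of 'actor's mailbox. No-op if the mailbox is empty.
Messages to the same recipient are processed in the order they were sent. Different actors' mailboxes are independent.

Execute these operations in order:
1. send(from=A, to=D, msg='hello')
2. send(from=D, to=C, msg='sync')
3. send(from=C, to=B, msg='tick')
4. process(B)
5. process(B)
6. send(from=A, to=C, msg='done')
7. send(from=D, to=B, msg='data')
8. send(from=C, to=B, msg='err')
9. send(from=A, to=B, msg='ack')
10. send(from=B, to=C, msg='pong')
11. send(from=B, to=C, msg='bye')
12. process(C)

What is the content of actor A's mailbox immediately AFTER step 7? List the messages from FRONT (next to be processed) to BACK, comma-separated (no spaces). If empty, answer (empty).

After 1 (send(from=A, to=D, msg='hello')): A:[] B:[] C:[] D:[hello]
After 2 (send(from=D, to=C, msg='sync')): A:[] B:[] C:[sync] D:[hello]
After 3 (send(from=C, to=B, msg='tick')): A:[] B:[tick] C:[sync] D:[hello]
After 4 (process(B)): A:[] B:[] C:[sync] D:[hello]
After 5 (process(B)): A:[] B:[] C:[sync] D:[hello]
After 6 (send(from=A, to=C, msg='done')): A:[] B:[] C:[sync,done] D:[hello]
After 7 (send(from=D, to=B, msg='data')): A:[] B:[data] C:[sync,done] D:[hello]

(empty)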